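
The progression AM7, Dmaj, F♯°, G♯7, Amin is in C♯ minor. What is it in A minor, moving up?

FM7 Bbmaj D° E7 Fmin

C♯ minor up to A minor is a minor sixth; each chord root moves by that interval while the quality stays the same.
AM7: root A up a minor sixth → F, giving FM7.
Dmaj: root D up a minor sixth → Bb, giving Bbmaj.
F♯°: root F♯ up a minor sixth → D, giving D°.
G♯7: root G♯ up a minor sixth → E, giving E7.
Amin: root A up a minor sixth → F, giving Fmin.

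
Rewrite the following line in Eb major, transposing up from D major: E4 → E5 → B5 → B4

F4 F5 C6 C5

D major to Eb major up is a minor second, so every note moves up by that interval.
E4 -> F4
E5 -> F5
B5 -> C6
B4 -> C5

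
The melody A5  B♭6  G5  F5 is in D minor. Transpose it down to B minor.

From D down to B is a minor third; apply that to each pitch.
A5 → F#5
Bb6 → G6
G5 → E5
F5 → D5

F#5 G6 E5 D5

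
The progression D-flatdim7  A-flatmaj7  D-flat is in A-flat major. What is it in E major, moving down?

Adim7 Emaj7 A

A-flat major down to E major is a diminished fourth; each chord root moves by that interval while the quality stays the same.
D-flatdim7: root D-flat down a diminished fourth → A, giving Adim7.
A-flatmaj7: root A-flat down a diminished fourth → E, giving Emaj7.
D-flat: root D-flat down a diminished fourth → A, giving A.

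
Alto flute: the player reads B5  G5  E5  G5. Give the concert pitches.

F#5 D5 B4 D5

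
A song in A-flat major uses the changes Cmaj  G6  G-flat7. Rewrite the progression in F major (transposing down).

Amaj E6 Eb7

A-flat major down to F major is a minor third; each chord root moves by that interval while the quality stays the same.
Cmaj: root C down a minor third → A, giving Amaj.
G6: root G down a minor third → E, giving E6.
G-flat7: root G-flat down a minor third → Eb, giving Eb7.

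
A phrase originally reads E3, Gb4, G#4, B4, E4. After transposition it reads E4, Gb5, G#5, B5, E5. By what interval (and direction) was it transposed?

up a perfect octave

From E3 to E4 is 8 letter names — an octave of some quality.
E3 to E4 is 12 semitones, which makes it a perfect octave; the second version is higher, so the direction is up.
Checking another pair — E4 → E5 — gives the same interval.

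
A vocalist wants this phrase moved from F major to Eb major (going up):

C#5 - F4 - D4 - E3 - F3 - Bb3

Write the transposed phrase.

From F up to Eb is a minor seventh; apply that to each pitch.
C#5 -> B5
F4 -> Eb5
D4 -> C5
E3 -> D4
F3 -> Eb4
Bb3 -> Ab4

B5 Eb5 C5 D4 Eb4 Ab4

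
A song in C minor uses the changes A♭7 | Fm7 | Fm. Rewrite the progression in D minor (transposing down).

C minor down to D minor is a minor seventh; each chord root moves by that interval while the quality stays the same.
A♭7: root A♭ down a minor seventh → Bb, giving Bb7.
Fm7: root F down a minor seventh → G, giving Gm7.
Fm: root F down a minor seventh → G, giving Gm.

Bb7 Gm7 Gm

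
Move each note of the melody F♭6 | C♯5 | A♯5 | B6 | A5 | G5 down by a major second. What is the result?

Ebb6 B4 G#5 A6 G5 F5

A major second down from Fb6 gives Ebb6.
C#5: a second down reaches B, and 2 semitones makes it B4.
A#5 down a major second is G#5.
B6: a second down reaches A, and 2 semitones makes it A6.
A5: a second down reaches G, and 2 semitones makes it G5.
A major second down from G5 gives F5.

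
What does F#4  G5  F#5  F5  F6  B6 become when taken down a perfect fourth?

C#4 D5 C#5 C5 C6 F#6

A perfect fourth down from F#4 gives C#4.
G5: a fourth down reaches D, and 5 semitones makes it D5.
A perfect fourth down from F#5 gives C#5.
A perfect fourth down from F5 gives C5.
A perfect fourth down from F6 gives C6.
B6 down a perfect fourth is F#6.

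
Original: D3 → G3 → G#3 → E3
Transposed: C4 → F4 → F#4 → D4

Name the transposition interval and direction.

From D3 to C4 is 7 letter names — a seventh of some quality.
D3 to C4 is 10 semitones, which makes it a minor seventh; the second version is higher, so the direction is up.
Checking another pair — E3 → D4 — gives the same interval.

up a minor seventh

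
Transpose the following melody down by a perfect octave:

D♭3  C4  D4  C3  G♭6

Db2 C3 D3 C2 Gb5

Db3 down a perfect octave is Db2.
C4 down a perfect octave is C3.
A perfect octave down from D4 gives D3.
C3: an octave down reaches C, and 12 semitones makes it C2.
A perfect octave down from Gb6 gives Gb5.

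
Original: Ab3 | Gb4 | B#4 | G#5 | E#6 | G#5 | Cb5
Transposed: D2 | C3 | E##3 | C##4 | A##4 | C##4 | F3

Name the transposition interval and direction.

From Ab3 to D2 is 12 letter names — a twelfth of some quality.
D2 to Ab3 is 18 semitones, which makes it a diminished twelfth; the second version is lower, so the direction is down.
Checking another pair — Cb5 → F3 — gives the same interval.

down a diminished twelfth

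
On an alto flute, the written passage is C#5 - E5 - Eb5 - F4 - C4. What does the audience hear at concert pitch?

G#4 B4 Bb4 C4 G3

Written C4 on the alto flute sounds as G3, a perfect fourth lower; apply that shift to every note.
C#5 -> G#4
E5 -> B4
Eb5 -> Bb4
F4 -> C4
C4 -> G3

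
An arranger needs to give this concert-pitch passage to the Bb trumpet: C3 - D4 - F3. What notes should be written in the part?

D3 E4 G3

The Bb trumpet sounds a major second below written, so the written part must be a major second above concert — transpose each note up.
C3 to D3
D4 to E4
F3 to G3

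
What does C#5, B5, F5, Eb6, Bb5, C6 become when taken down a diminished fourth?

G##4 F##5 C#5 B5 F#5 G#5

C#5 → G##4
B5 → F##5
F5 → C#5
Eb6 → B5
Bb5 → F#5
C6 → G#5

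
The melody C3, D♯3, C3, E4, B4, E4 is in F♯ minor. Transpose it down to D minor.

F♯ minor to D minor down is a major third, so every note moves down by that interval.
C3 gives Ab2
D#3 gives B2
C3 gives Ab2
E4 gives C4
B4 gives G4
E4 gives C4

Ab2 B2 Ab2 C4 G4 C4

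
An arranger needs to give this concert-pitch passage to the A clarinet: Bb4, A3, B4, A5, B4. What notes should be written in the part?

Db5 C4 D5 C6 D5

Written C4 sounds as A3 on the A clarinet, so concert pitches are written a minor third up.
Bb4 gives Db5
A3 gives C4
B4 gives D5
A5 gives C6
B4 gives D5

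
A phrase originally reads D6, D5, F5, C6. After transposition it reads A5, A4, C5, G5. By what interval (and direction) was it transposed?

Take the first pair: D6 → A5. D to A spans 4 letter names, so the interval is some kind of fourth.
A5 to D6 is 5 semitones, which makes it a perfect fourth; the second version is lower, so the direction is down.
Checking another pair — C6 → G5 — gives the same interval.

down a perfect fourth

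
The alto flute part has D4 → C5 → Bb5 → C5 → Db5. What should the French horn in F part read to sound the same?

E4 D5 C6 D5 Eb5

First find concert pitch: the alto flute sounds a perfect fourth below written, so D4 C5 Bb5 C5 Db5 sounds A3 G4 F5 G4 Ab4.
Then write for French horn in F: it sounds a perfect fifth below written, so the part must be a perfect fifth above concert.
A3 → E4
G4 → D5
F5 → C6
G4 → D5
Ab4 → Eb5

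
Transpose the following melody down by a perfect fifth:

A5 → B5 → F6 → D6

D5 E5 Bb5 G5

A perfect fifth down from A5 gives D5.
A perfect fifth down from B5 gives E5.
A perfect fifth down from F6 gives Bb5.
D6 down a perfect fifth is G5.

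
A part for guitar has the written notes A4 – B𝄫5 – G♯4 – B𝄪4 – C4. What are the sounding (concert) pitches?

A3 Bbb4 G#3 B##3 C3

Written C4 on the guitar sounds as C3, a perfect octave lower; apply that shift to every note.
A4 → A3
Bbb5 → Bbb4
G#4 → G#3
B##4 → B##3
C4 → C3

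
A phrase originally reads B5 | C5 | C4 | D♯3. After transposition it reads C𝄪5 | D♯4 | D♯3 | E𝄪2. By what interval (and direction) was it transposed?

down a diminished seventh

Take the first pair: B5 → C##5. B to C spans 7 letter names, so the interval is some kind of seventh.
C##5 to B5 is 9 semitones, which makes it a diminished seventh; the second version is lower, so the direction is down.
Checking another pair — D#3 → E##2 — gives the same interval.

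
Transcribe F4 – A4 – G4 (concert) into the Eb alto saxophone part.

D5 F#5 E5

Written C4 sounds as Eb3 on the Eb alto saxophone, so concert pitches are written a major sixth up.
F4 -> D5
A4 -> F#5
G4 -> E5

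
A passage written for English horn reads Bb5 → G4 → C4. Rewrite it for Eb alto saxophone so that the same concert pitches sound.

C6 A4 D4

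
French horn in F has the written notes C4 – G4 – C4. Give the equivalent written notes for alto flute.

Bb3 F4 Bb3

First find concert pitch: the French horn in F sounds a perfect fifth below written, so C4 G4 C4 sounds F3 C4 F3.
Then write for alto flute: it sounds a perfect fourth below written, so the part must be a perfect fourth above concert.
F3 → Bb3
C4 → F4
F3 → Bb3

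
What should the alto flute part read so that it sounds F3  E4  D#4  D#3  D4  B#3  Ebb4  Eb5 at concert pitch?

The alto flute sounds a perfect fourth below written, so the written part must be a perfect fourth above concert — transpose each note up.
F3 becomes Bb3
E4 becomes A4
D#4 becomes G#4
D#3 becomes G#3
D4 becomes G4
B#3 becomes E#4
Ebb4 becomes Abb4
Eb5 becomes Ab5

Bb3 A4 G#4 G#3 G4 E#4 Abb4 Ab5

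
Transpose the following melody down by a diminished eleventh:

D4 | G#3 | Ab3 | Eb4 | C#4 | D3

A#2 D##2 E2 B2 G##2 A#1

D4 -> A#2
G#3 -> D##2
Ab3 -> E2
Eb4 -> B2
C#4 -> G##2
D3 -> A#1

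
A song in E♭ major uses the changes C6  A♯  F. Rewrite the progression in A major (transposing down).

E♭ major down to A major is a diminished fifth; each chord root moves by that interval while the quality stays the same.
C6: root C down a diminished fifth → F#, giving F#6.
A♯: root A♯ down a diminished fifth → D##, giving D##.
F: root F down a diminished fifth → B, giving B.

F#6 D## B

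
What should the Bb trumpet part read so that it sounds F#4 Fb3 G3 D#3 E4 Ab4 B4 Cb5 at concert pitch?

G#4 Gb3 A3 E#3 F#4 Bb4 C#5 Db5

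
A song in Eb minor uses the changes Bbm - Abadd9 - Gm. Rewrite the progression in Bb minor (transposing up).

Fm Ebadd9 Dm

Eb minor up to Bb minor is a perfect fifth; each chord root moves by that interval while the quality stays the same.
Bbm: root Bb up a perfect fifth → F, giving Fm.
Abadd9: root Ab up a perfect fifth → Eb, giving Ebadd9.
Gm: root G up a perfect fifth → D, giving Dm.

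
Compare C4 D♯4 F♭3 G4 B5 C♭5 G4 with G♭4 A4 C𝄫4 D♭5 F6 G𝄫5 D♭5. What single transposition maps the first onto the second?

up a diminished fifth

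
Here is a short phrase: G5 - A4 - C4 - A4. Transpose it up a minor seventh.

F6 G5 Bb4 G5

G5: a seventh up reaches F, and 10 semitones makes it F6.
A minor seventh up from A4 gives G5.
A minor seventh up from C4 gives Bb4.
A4: a seventh up reaches G, and 10 semitones makes it G5.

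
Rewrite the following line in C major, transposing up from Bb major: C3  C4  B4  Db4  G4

D3 D4 C#5 Eb4 A4

From Bb up to C is a major second; apply that to each pitch.
C3 to D3
C4 to D4
B4 to C#5
Db4 to Eb4
G4 to A4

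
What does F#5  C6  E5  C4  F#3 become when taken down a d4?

C##5 G#5 B#4 G#3 C##3

F#5 becomes C##5
C6 becomes G#5
E5 becomes B#4
C4 becomes G#3
F#3 becomes C##3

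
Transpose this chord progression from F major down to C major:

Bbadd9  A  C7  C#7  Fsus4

F major down to C major is a perfect fourth; each chord root moves by that interval while the quality stays the same.
Bbadd9: root Bb down a perfect fourth → F, giving Fadd9.
A: root A down a perfect fourth → E, giving E.
C7: root C down a perfect fourth → G, giving G7.
C#7: root C# down a perfect fourth → G#, giving G#7.
Fsus4: root F down a perfect fourth → C, giving Csus4.

Fadd9 E G7 G#7 Csus4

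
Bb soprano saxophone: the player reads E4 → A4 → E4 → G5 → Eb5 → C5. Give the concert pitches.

Written C4 on the Bb soprano saxophone sounds as Bb3, a major second lower; apply that shift to every note.
E4 to D4
A4 to G4
E4 to D4
G5 to F5
Eb5 to Db5
C5 to Bb4

D4 G4 D4 F5 Db5 Bb4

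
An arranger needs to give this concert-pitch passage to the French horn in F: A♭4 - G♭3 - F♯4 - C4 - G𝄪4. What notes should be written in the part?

Eb5 Db4 C#5 G4 D##5

The French horn in F sounds a perfect fifth below written, so the written part must be a perfect fifth above concert — transpose each note up.
Ab4 to Eb5
Gb3 to Db4
F#4 to C#5
C4 to G4
G##4 to D##5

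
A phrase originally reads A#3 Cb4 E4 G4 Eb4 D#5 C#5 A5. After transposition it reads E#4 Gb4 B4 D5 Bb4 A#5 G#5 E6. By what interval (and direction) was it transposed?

From A#3 to E#4 is 5 letter names — a fifth of some quality.
A#3 to E#4 is 7 semitones, which makes it a perfect fifth; the second version is higher, so the direction is up.
Checking another pair — A5 → E6 — gives the same interval.

up a perfect fifth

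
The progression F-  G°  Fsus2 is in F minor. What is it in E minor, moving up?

E- F#° Esus2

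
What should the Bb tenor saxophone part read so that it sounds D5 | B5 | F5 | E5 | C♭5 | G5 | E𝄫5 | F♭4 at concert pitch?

The Bb tenor saxophone sounds a major ninth below written, so the written part must be a major ninth above concert — transpose each note up.
D5 to E6
B5 to C#7
F5 to G6
E5 to F#6
Cb5 to Db6
G5 to A6
Ebb5 to Fb6
Fb4 to Gb5

E6 C#7 G6 F#6 Db6 A6 Fb6 Gb5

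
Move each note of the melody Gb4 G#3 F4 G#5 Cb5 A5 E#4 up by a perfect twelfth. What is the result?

Db6 D#5 C6 D#7 Gb6 E7 B#5

Gb4 -> Db6
G#3 -> D#5
F4 -> C6
G#5 -> D#7
Cb5 -> Gb6
A5 -> E7
E#4 -> B#5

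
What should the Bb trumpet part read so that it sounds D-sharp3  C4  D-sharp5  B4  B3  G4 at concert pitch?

Written C4 sounds as Bb3 on the Bb trumpet, so concert pitches are written a major second up.
D#3 to E#3
C4 to D4
D#5 to E#5
B4 to C#5
B3 to C#4
G4 to A4

E#3 D4 E#5 C#5 C#4 A4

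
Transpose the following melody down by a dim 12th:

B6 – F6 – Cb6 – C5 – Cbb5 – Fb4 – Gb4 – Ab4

E#5 B4 F4 F#3 Fb3 Bb2 C3 D3

B6 to E#5
F6 to B4
Cb6 to F4
C5 to F#3
Cbb5 to Fb3
Fb4 to Bb2
Gb4 to C3
Ab4 to D3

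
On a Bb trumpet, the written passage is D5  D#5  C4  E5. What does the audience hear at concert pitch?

C5 C#5 Bb3 D5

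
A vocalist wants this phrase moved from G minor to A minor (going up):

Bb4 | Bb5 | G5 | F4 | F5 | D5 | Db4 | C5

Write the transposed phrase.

C5 C6 A5 G4 G5 E5 Eb4 D5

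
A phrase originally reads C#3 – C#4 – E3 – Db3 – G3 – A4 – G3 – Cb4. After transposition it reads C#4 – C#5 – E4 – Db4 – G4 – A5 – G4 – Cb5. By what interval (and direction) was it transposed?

up a perfect octave

From C#3 to C#4 is 8 letter names — an octave of some quality.
C#3 to C#4 is 12 semitones, which makes it a perfect octave; the second version is higher, so the direction is up.
Checking another pair — Cb4 → Cb5 — gives the same interval.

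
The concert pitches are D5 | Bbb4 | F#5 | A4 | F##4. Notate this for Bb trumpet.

E5 Cb5 G#5 B4 G##4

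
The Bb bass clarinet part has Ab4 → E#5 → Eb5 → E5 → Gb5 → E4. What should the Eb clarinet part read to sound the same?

First find concert pitch: the Bb bass clarinet sounds a major ninth below written, so Ab4 E#5 Eb5 E5 Gb5 E4 sounds Gb3 D#4 Db4 D4 Fb4 D3.
Then write for Eb clarinet: it sounds a minor third above written, so the part must be a minor third below concert.
Gb3 → Eb3
D#4 → B#3
Db4 → Bb3
D4 → B3
Fb4 → Db4
D3 → B2

Eb3 B#3 Bb3 B3 Db4 B2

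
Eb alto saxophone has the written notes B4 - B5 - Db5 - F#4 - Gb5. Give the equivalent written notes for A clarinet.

F4 F5 Abb4 C4 Dbb5

First find concert pitch: the Eb alto saxophone sounds a major sixth below written, so B4 B5 Db5 F#4 Gb5 sounds D4 D5 Fb4 A3 Bbb4.
Then write for A clarinet: it sounds a minor third below written, so the part must be a minor third above concert.
D4 → F4
D5 → F5
Fb4 → Abb4
A3 → C4
Bbb4 → Dbb5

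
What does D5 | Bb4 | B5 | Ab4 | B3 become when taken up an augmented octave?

D#6 B5 B#6 A5 B#4

D5 gives D#6
Bb4 gives B5
B5 gives B#6
Ab4 gives A5
B3 gives B#4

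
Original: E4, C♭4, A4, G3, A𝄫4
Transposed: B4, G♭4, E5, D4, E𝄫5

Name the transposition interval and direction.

up a perfect fifth

Take the first pair: E4 → B4. E to B spans 5 letter names, so the interval is some kind of fifth.
E4 to B4 is 7 semitones, which makes it a perfect fifth; the second version is higher, so the direction is up.
Checking another pair — Abb4 → Ebb5 — gives the same interval.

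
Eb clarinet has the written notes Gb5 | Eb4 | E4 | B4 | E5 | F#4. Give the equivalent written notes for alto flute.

First find concert pitch: the Eb clarinet sounds a minor third above written, so Gb5 Eb4 E4 B4 E5 F#4 sounds Bbb5 Gb4 G4 D5 G5 A4.
Then write for alto flute: it sounds a perfect fourth below written, so the part must be a perfect fourth above concert.
Bbb5 → Ebb6
Gb4 → Cb5
G4 → C5
D5 → G5
G5 → C6
A4 → D5

Ebb6 Cb5 C5 G5 C6 D5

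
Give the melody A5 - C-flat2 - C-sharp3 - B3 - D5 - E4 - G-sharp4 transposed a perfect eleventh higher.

D7 Fb3 F#4 E5 G6 A5 C#6

A5 to D7
Cb2 to Fb3
C#3 to F#4
B3 to E5
D5 to G6
E4 to A5
G#4 to C#6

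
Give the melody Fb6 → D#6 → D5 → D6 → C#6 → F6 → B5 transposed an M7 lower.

Gbb5 E5 Eb4 Eb5 D5 Gb5 C5

A major seventh down from Fb6 gives Gbb5.
A major seventh down from D#6 gives E5.
D5: a seventh down reaches E, and 11 semitones makes it Eb4.
A major seventh down from D6 gives Eb5.
A major seventh down from C#6 gives D5.
F6 down a major seventh is Gb5.
A major seventh down from B5 gives C5.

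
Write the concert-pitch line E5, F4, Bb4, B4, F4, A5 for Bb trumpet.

F#5 G4 C5 C#5 G4 B5

The Bb trumpet sounds a major second below written, so the written part must be a major second above concert — transpose each note up.
E5 to F#5
F4 to G4
Bb4 to C5
B4 to C#5
F4 to G4
A5 to B5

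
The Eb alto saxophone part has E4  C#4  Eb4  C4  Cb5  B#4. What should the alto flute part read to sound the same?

First find concert pitch: the Eb alto saxophone sounds a major sixth below written, so E4 C#4 Eb4 C4 Cb5 B#4 sounds G3 E3 Gb3 Eb3 Ebb4 D#4.
Then write for alto flute: it sounds a perfect fourth below written, so the part must be a perfect fourth above concert.
G3 → C4
E3 → A3
Gb3 → Cb4
Eb3 → Ab3
Ebb4 → Abb4
D#4 → G#4

C4 A3 Cb4 Ab3 Abb4 G#4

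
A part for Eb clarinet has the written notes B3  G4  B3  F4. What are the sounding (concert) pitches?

Written C4 on the Eb clarinet sounds as Eb4, a minor third higher; apply that shift to every note.
B3 to D4
G4 to Bb4
B3 to D4
F4 to Ab4

D4 Bb4 D4 Ab4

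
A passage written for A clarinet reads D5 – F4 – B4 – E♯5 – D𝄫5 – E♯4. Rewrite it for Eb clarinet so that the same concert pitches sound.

G#4 B3 E#4 A##4 Gb4 A##3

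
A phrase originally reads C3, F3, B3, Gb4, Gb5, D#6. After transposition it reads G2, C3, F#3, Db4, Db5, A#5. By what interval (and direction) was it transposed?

Take the first pair: C3 → G2. C to G spans 4 letter names, so the interval is some kind of fourth.
G2 to C3 is 5 semitones, which makes it a perfect fourth; the second version is lower, so the direction is down.
Checking another pair — D#6 → A#5 — gives the same interval.

down a perfect fourth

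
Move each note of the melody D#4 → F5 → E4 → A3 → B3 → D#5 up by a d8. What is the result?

D5 Fb6 Eb5 Ab4 Bb4 D6

D#4 up a diminished octave is D5.
F5 up a diminished octave is Fb6.
E4: an octave up reaches E, and 11 semitones makes it Eb5.
A3 up a diminished octave is Ab4.
B3: an octave up reaches B, and 11 semitones makes it Bb4.
D#5: an octave up reaches D, and 11 semitones makes it D6.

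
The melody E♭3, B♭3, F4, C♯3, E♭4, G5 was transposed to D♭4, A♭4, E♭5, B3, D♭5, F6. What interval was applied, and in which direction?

up a minor seventh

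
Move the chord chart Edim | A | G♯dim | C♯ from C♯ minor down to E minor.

C♯ minor down to E minor is a major sixth; each chord root moves by that interval while the quality stays the same.
Edim: root E down a major sixth → G, giving Gdim.
A: root A down a major sixth → C, giving C.
G♯dim: root G♯ down a major sixth → B, giving Bdim.
C♯: root C♯ down a major sixth → E, giving E.

Gdim C Bdim E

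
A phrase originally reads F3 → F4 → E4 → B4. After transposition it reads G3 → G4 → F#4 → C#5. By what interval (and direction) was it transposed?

up a major second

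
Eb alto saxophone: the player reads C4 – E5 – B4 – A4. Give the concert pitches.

Eb3 G4 D4 C4

Written C4 on the Eb alto saxophone sounds as Eb3, a major sixth lower; apply that shift to every note.
C4 gives Eb3
E5 gives G4
B4 gives D4
A4 gives C4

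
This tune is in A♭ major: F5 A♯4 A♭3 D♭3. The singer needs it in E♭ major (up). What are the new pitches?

From A♭ up to E♭ is a perfect fifth; apply that to each pitch.
F5 → C6
A#4 → E#5
Ab3 → Eb4
Db3 → Ab3

C6 E#5 Eb4 Ab3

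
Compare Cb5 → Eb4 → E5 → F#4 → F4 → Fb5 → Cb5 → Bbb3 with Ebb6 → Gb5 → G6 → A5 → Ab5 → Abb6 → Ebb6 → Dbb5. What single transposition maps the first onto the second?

up a minor tenth

From Cb5 to Ebb6 is 10 letter names — a tenth of some quality.
Cb5 to Ebb6 is 15 semitones, which makes it a minor tenth; the second version is higher, so the direction is up.
Checking another pair — Bbb3 → Dbb5 — gives the same interval.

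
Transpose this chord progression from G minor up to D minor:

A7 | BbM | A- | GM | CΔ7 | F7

E7 FM E- DM GΔ7 C7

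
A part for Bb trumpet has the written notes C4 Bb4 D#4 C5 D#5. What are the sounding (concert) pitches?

Bb3 Ab4 C#4 Bb4 C#5

The Bb trumpet sounds a major second below written, so transpose each written note down a major second.
C4 becomes Bb3
Bb4 becomes Ab4
D#4 becomes C#4
C5 becomes Bb4
D#5 becomes C#5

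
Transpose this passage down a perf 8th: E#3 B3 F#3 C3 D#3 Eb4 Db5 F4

E#3 to E#2
B3 to B2
F#3 to F#2
C3 to C2
D#3 to D#2
Eb4 to Eb3
Db5 to Db4
F4 to F3

E#2 B2 F#2 C2 D#2 Eb3 Db4 F3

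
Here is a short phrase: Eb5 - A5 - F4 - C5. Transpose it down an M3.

Cb5 F5 Db4 Ab4

Eb5 gives Cb5
A5 gives F5
F4 gives Db4
C5 gives Ab4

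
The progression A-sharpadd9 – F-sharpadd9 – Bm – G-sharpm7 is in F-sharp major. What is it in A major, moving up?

C#add9 Aadd9 Dm Bm7

F-sharp major up to A major is a minor third; each chord root moves by that interval while the quality stays the same.
A-sharpadd9: root A-sharp up a minor third → C#, giving C#add9.
F-sharpadd9: root F-sharp up a minor third → A, giving Aadd9.
Bm: root B up a minor third → D, giving Dm.
G-sharpm7: root G-sharp up a minor third → B, giving Bm7.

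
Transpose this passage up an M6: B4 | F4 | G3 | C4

B4 → G#5
F4 → D5
G3 → E4
C4 → A4

G#5 D5 E4 A4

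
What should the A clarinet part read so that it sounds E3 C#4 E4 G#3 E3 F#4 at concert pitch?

G3 E4 G4 B3 G3 A4

Written C4 sounds as A3 on the A clarinet, so concert pitches are written a minor third up.
E3 -> G3
C#4 -> E4
E4 -> G4
G#3 -> B3
E3 -> G3
F#4 -> A4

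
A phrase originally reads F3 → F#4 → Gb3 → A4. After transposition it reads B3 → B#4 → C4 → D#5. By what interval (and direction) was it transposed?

up an augmented fourth

Take the first pair: F3 → B3. F to B spans 4 letter names, so the interval is some kind of fourth.
F3 to B3 is 6 semitones, which makes it an augmented fourth; the second version is higher, so the direction is up.
Checking another pair — A4 → D#5 — gives the same interval.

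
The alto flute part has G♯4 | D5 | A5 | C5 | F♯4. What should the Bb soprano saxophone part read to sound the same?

E#4 B4 F#5 A4 D#4

First find concert pitch: the alto flute sounds a perfect fourth below written, so G♯4 D5 A5 C5 F♯4 sounds D#4 A4 E5 G4 C#4.
Then write for Bb soprano saxophone: it sounds a major second below written, so the part must be a major second above concert.
D#4 → E#4
A4 → B4
E5 → F#5
G4 → A4
C#4 → D#4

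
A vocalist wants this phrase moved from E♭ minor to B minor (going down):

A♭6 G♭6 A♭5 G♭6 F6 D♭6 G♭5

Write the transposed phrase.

E6 D6 E5 D6 C#6 A5 D5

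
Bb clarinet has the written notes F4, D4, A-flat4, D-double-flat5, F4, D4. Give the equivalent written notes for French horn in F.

First find concert pitch: the Bb clarinet sounds a major second below written, so F4 D4 A-flat4 D-double-flat5 F4 D4 sounds Eb4 C4 Gb4 Cbb5 Eb4 C4.
Then write for French horn in F: it sounds a perfect fifth below written, so the part must be a perfect fifth above concert.
Eb4 → Bb4
C4 → G4
Gb4 → Db5
Cbb5 → Gbb5
Eb4 → Bb4
C4 → G4

Bb4 G4 Db5 Gbb5 Bb4 G4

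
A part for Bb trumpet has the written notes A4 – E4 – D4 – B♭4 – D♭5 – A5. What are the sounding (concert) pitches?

The Bb trumpet sounds a major second below written, so transpose each written note down a major second.
A4 -> G4
E4 -> D4
D4 -> C4
Bb4 -> Ab4
Db5 -> Cb5
A5 -> G5

G4 D4 C4 Ab4 Cb5 G5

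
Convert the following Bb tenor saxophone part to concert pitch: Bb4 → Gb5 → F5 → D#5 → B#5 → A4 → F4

Written C4 on the Bb tenor saxophone sounds as Bb2, a major ninth lower; apply that shift to every note.
Bb4 becomes Ab3
Gb5 becomes Fb4
F5 becomes Eb4
D#5 becomes C#4
B#5 becomes A#4
A4 becomes G3
F4 becomes Eb3

Ab3 Fb4 Eb4 C#4 A#4 G3 Eb3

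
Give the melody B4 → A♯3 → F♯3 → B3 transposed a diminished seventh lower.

B4 becomes C##4
A#3 becomes B##2
F#3 becomes G##2
B3 becomes C##3

C##4 B##2 G##2 C##3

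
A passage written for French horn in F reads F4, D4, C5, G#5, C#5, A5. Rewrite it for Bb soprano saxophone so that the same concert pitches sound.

C4 A3 G4 D#5 G#4 E5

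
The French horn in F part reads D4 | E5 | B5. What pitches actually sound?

Written C4 on the French horn in F sounds as F3, a perfect fifth lower; apply that shift to every note.
D4 -> G3
E5 -> A4
B5 -> E5

G3 A4 E5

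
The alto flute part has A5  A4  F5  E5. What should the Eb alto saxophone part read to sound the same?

C#6 C#5 A5 G#5

First find concert pitch: the alto flute sounds a perfect fourth below written, so A5 A4 F5 E5 sounds E5 E4 C5 B4.
Then write for Eb alto saxophone: it sounds a major sixth below written, so the part must be a major sixth above concert.
E5 → C#6
E4 → C#5
C5 → A5
B4 → G#5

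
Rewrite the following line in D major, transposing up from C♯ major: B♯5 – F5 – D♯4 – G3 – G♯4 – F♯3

C#6 Gb5 E4 Ab3 A4 G3

C♯ major to D major up is a minor second, so every note moves up by that interval.
B#5 → C#6
F5 → Gb5
D#4 → E4
G3 → Ab3
G#4 → A4
F#3 → G3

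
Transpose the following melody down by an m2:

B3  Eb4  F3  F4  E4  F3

B3 -> A#3
Eb4 -> D4
F3 -> E3
F4 -> E4
E4 -> D#4
F3 -> E3

A#3 D4 E3 E4 D#4 E3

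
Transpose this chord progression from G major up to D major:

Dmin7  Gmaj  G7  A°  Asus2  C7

Amin7 Dmaj D7 E° Esus2 G7

G major up to D major is a perfect fifth; each chord root moves by that interval while the quality stays the same.
Dmin7: root D up a perfect fifth → A, giving Amin7.
Gmaj: root G up a perfect fifth → D, giving Dmaj.
G7: root G up a perfect fifth → D, giving D7.
A°: root A up a perfect fifth → E, giving E°.
Asus2: root A up a perfect fifth → E, giving Esus2.
C7: root C up a perfect fifth → G, giving G7.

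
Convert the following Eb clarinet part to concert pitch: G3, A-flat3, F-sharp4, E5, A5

Bb3 Cb4 A4 G5 C6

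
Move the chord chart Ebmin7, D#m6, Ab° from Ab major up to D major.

Ab major up to D major is an augmented fourth; each chord root moves by that interval while the quality stays the same.
Ebmin7: root Eb up an augmented fourth → A, giving Amin7.
D#m6: root D# up an augmented fourth → G##, giving G##m6.
Ab°: root Ab up an augmented fourth → D, giving D°.

Amin7 G##m6 D°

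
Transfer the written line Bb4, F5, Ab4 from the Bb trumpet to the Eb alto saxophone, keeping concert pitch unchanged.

F5 C6 Eb5

First find concert pitch: the Bb trumpet sounds a major second below written, so Bb4 F5 Ab4 sounds Ab4 Eb5 Gb4.
Then write for Eb alto saxophone: it sounds a major sixth below written, so the part must be a major sixth above concert.
Ab4 → F5
Eb5 → C6
Gb4 → Eb5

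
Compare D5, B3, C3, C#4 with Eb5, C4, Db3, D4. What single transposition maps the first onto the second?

up a minor second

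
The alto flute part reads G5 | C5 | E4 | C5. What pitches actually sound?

The alto flute sounds a perfect fourth below written, so transpose each written note down a perfect fourth.
G5 gives D5
C5 gives G4
E4 gives B3
C5 gives G4

D5 G4 B3 G4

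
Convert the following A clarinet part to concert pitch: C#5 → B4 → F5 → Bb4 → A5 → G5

A#4 G#4 D5 G4 F#5 E5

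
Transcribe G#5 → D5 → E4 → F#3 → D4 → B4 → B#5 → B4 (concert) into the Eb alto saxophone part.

Written C4 sounds as Eb3 on the Eb alto saxophone, so concert pitches are written a major sixth up.
G#5 to E#6
D5 to B5
E4 to C#5
F#3 to D#4
D4 to B4
B4 to G#5
B#5 to G##6
B4 to G#5

E#6 B5 C#5 D#4 B4 G#5 G##6 G#5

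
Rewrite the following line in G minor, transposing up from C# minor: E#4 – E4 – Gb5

B4 Bb4 Dbb6

C# minor to G minor up is a diminished fifth, so every note moves up by that interval.
E#4 gives B4
E4 gives Bb4
Gb5 gives Dbb6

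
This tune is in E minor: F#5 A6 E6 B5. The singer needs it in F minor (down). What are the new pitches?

E minor to F minor down is a major seventh, so every note moves down by that interval.
F#5 -> G4
A6 -> Bb5
E6 -> F5
B5 -> C5

G4 Bb5 F5 C5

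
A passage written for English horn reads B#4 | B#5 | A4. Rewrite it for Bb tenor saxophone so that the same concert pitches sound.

First find concert pitch: the English horn sounds a perfect fifth below written, so B#4 B#5 A4 sounds E#4 E#5 D4.
Then write for Bb tenor saxophone: it sounds a major ninth below written, so the part must be a major ninth above concert.
E#4 → F##5
E#5 → F##6
D4 → E5

F##5 F##6 E5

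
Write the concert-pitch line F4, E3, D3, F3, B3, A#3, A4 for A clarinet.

Ab4 G3 F3 Ab3 D4 C#4 C5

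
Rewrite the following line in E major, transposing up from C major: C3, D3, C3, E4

From C up to E is a major third; apply that to each pitch.
C3 to E3
D3 to F#3
C3 to E3
E4 to G#4

E3 F#3 E3 G#4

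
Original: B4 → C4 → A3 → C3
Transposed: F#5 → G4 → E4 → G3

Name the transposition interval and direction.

From B4 to F#5 is 5 letter names — a fifth of some quality.
B4 to F#5 is 7 semitones, which makes it a perfect fifth; the second version is higher, so the direction is up.
Checking another pair — C3 → G3 — gives the same interval.

up a perfect fifth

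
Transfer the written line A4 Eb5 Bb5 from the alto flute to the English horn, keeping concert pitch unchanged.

First find concert pitch: the alto flute sounds a perfect fourth below written, so A4 Eb5 Bb5 sounds E4 Bb4 F5.
Then write for English horn: it sounds a perfect fifth below written, so the part must be a perfect fifth above concert.
E4 → B4
Bb4 → F5
F5 → C6

B4 F5 C6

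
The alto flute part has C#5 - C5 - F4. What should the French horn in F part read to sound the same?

D#5 D5 G4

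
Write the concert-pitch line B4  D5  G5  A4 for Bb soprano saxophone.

C#5 E5 A5 B4

The Bb soprano saxophone sounds a major second below written, so the written part must be a major second above concert — transpose each note up.
B4 gives C#5
D5 gives E5
G5 gives A5
A4 gives B4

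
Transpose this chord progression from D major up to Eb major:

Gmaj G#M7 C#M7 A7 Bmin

Abmaj AM7 DM7 Bb7 Cmin

D major up to Eb major is a minor second; each chord root moves by that interval while the quality stays the same.
Gmaj: root G up a minor second → Ab, giving Abmaj.
G#M7: root G# up a minor second → A, giving AM7.
C#M7: root C# up a minor second → D, giving DM7.
A7: root A up a minor second → Bb, giving Bb7.
Bmin: root B up a minor second → C, giving Cmin.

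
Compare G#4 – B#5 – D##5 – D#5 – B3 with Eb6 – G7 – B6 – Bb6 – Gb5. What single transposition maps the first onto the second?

From G#4 to Eb6 is 13 letter names — a thirteenth of some quality.
G#4 to Eb6 is 19 semitones, which makes it a diminished thirteenth; the second version is higher, so the direction is up.
Checking another pair — B3 → Gb5 — gives the same interval.

up a diminished thirteenth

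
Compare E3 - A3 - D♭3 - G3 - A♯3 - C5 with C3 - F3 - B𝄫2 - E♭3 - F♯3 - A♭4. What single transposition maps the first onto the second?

down a major third

From E3 to C3 is 3 letter names — a third of some quality.
C3 to E3 is 4 semitones, which makes it a major third; the second version is lower, so the direction is down.
Checking another pair — C5 → Ab4 — gives the same interval.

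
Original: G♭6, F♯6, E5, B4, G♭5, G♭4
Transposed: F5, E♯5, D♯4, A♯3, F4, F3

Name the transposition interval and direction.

down a minor ninth

From Gb6 to F5 is 9 letter names — a ninth of some quality.
F5 to Gb6 is 13 semitones, which makes it a minor ninth; the second version is lower, so the direction is down.
Checking another pair — Gb4 → F3 — gives the same interval.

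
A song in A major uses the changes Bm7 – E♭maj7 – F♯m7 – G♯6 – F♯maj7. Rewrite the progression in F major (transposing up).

Gm7 Cbmaj7 Dm7 E6 Dmaj7

A major up to F major is a minor sixth; each chord root moves by that interval while the quality stays the same.
Bm7: root B up a minor sixth → G, giving Gm7.
E♭maj7: root E♭ up a minor sixth → Cb, giving Cbmaj7.
F♯m7: root F♯ up a minor sixth → D, giving Dm7.
G♯6: root G♯ up a minor sixth → E, giving E6.
F♯maj7: root F♯ up a minor sixth → D, giving Dmaj7.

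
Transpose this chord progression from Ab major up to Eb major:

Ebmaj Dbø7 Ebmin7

Bbmaj Abø7 Bbmin7

Ab major up to Eb major is a perfect fifth; each chord root moves by that interval while the quality stays the same.
Ebmaj: root Eb up a perfect fifth → Bb, giving Bbmaj.
Dbø7: root Db up a perfect fifth → Ab, giving Abø7.
Ebmin7: root Eb up a perfect fifth → Bb, giving Bbmin7.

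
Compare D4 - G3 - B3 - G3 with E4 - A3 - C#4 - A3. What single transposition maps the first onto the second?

Take the first pair: D4 → E4. D to E spans 2 letter names, so the interval is some kind of second.
D4 to E4 is 2 semitones, which makes it a major second; the second version is higher, so the direction is up.
Checking another pair — G3 → A3 — gives the same interval.

up a major second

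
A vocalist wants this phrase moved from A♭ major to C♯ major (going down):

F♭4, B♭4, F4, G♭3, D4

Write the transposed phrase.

A♭ major to C♯ major down is a diminished sixth, so every note moves down by that interval.
Fb4 -> A3
Bb4 -> D#4
F4 -> A#3
Gb3 -> B2
D4 -> F##3

A3 D#4 A#3 B2 F##3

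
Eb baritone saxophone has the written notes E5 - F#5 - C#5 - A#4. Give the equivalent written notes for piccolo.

First find concert pitch: the Eb baritone saxophone sounds a major thirteenth below written, so E5 F#5 C#5 A#4 sounds G3 A3 E3 C#3.
Then write for piccolo: it sounds a perfect octave above written, so the part must be a perfect octave below concert.
G3 → G2
A3 → A2
E3 → E2
C#3 → C#2

G2 A2 E2 C#2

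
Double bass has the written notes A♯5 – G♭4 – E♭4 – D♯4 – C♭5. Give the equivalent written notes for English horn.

First find concert pitch: the double bass sounds a perfect octave below written, so A♯5 G♭4 E♭4 D♯4 C♭5 sounds A#4 Gb3 Eb3 D#3 Cb4.
Then write for English horn: it sounds a perfect fifth below written, so the part must be a perfect fifth above concert.
A#4 → E#5
Gb3 → Db4
Eb3 → Bb3
D#3 → A#3
Cb4 → Gb4

E#5 Db4 Bb3 A#3 Gb4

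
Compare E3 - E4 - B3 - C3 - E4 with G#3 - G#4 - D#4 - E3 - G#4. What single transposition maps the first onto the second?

up a major third

Take the first pair: E3 → G#3. E to G spans 3 letter names, so the interval is some kind of third.
E3 to G#3 is 4 semitones, which makes it a major third; the second version is higher, so the direction is up.
Checking another pair — E4 → G#4 — gives the same interval.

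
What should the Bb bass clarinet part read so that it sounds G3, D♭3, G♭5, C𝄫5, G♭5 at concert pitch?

Written C4 sounds as Bb2 on the Bb bass clarinet, so concert pitches are written a major ninth up.
G3 → A4
Db3 → Eb4
Gb5 → Ab6
Cbb5 → Dbb6
Gb5 → Ab6

A4 Eb4 Ab6 Dbb6 Ab6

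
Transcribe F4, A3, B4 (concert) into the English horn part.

Written C4 sounds as F3 on the English horn, so concert pitches are written a perfect fifth up.
F4 becomes C5
A3 becomes E4
B4 becomes F#5

C5 E4 F#5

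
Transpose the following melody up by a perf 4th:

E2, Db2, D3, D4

E2 → A2
Db2 → Gb2
D3 → G3
D4 → G4

A2 Gb2 G3 G4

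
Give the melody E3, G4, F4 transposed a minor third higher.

G3 Bb4 Ab4

E3: a third up reaches G, and 3 semitones makes it G3.
G4: a third up reaches B, and 3 semitones makes it Bb4.
F4: a third up reaches A, and 3 semitones makes it Ab4.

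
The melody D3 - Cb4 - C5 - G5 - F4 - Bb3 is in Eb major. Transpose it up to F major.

E3 Db4 D5 A5 G4 C4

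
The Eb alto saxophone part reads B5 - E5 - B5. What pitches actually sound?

D5 G4 D5

Written C4 on the Eb alto saxophone sounds as Eb3, a major sixth lower; apply that shift to every note.
B5 to D5
E5 to G4
B5 to D5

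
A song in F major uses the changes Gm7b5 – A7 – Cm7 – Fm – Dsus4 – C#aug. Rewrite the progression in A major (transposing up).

Bm7b5 C#7 Em7 Am F#sus4 E#aug

F major up to A major is a major third; each chord root moves by that interval while the quality stays the same.
Gm7b5: root G up a major third → B, giving Bm7b5.
A7: root A up a major third → C#, giving C#7.
Cm7: root C up a major third → E, giving Em7.
Fm: root F up a major third → A, giving Am.
Dsus4: root D up a major third → F#, giving F#sus4.
C#aug: root C# up a major third → E#, giving E#aug.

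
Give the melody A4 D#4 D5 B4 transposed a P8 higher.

A4 to A5
D#4 to D#5
D5 to D6
B4 to B5

A5 D#5 D6 B5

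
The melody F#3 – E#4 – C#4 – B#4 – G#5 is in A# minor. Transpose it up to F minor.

From A# up to F is a diminished sixth; apply that to each pitch.
F#3 to Db4
E#4 to C5
C#4 to Ab4
B#4 to G5
G#5 to Eb6

Db4 C5 Ab4 G5 Eb6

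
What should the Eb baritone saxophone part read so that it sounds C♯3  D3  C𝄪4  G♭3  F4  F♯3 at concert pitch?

Written C4 sounds as Eb2 on the Eb baritone saxophone, so concert pitches are written a major thirteenth up.
C#3 to A#4
D3 to B4
C##4 to A##5
Gb3 to Eb5
F4 to D6
F#3 to D#5

A#4 B4 A##5 Eb5 D6 D#5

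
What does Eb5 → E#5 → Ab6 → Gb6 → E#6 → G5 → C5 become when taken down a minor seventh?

Eb5 gives F4
E#5 gives F##4
Ab6 gives Bb5
Gb6 gives Ab5
E#6 gives F##5
G5 gives A4
C5 gives D4

F4 F##4 Bb5 Ab5 F##5 A4 D4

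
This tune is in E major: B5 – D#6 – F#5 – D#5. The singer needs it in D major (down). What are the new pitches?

A5 C#6 E5 C#5

From E down to D is a major second; apply that to each pitch.
B5 → A5
D#6 → C#6
F#5 → E5
D#5 → C#5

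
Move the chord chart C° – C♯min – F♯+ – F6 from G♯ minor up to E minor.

G♯ minor up to E minor is a minor sixth; each chord root moves by that interval while the quality stays the same.
C°: root C up a minor sixth → Ab, giving Ab°.
C♯min: root C♯ up a minor sixth → A, giving Amin.
F♯+: root F♯ up a minor sixth → D, giving D+.
F6: root F up a minor sixth → Db, giving Db6.

Ab° Amin D+ Db6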